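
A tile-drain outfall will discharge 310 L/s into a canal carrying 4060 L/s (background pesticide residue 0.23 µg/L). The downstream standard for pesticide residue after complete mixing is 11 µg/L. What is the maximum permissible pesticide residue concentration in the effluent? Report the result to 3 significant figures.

152 µg/L

At the limit, (Qr·Cr + Qe·Cₑ)/(Qr + Qe) = 11:
Cₑ = (4370·11 − 4060·0.2300) / 310.0 = 152.1 µg/L.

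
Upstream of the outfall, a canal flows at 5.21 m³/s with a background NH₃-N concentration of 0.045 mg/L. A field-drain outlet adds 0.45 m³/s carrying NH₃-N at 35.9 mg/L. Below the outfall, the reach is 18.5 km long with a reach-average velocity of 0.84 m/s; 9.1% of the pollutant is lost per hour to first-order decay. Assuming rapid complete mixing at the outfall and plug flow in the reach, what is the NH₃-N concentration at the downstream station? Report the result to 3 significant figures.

1.62 mg/L

Mass balance: C = (5.210·0.04500 + 0.4500·35.90) / 5.660 = 16.39/5.660 = 2.896 mg/L.
Travel time t = 18.5·1000 / 0.84 = 22020 s = 6.118 h.
9.1%/h lost → k = −ln(1 − 0.091) = 0.09541 h⁻¹.
First-order decay: C = 2.896·exp(−k·t) = 2.896·0.5578 = 1.615 mg/L.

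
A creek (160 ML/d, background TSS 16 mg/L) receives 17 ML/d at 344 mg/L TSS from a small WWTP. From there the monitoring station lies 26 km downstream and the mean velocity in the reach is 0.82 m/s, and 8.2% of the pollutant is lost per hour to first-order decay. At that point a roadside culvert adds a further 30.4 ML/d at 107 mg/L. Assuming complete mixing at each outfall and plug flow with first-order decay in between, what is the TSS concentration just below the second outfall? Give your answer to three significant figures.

Conservation of mass: C = (160.0·16.00 + 17.00·344.0) / 177.0 = 8408/177.0 = 47.50 mg/L; combined flow 177.0 ML/d.
Travel time t = 26·1000 / 0.82 = 31710 s = 8.808 h.
8.2%/h lost → k = −ln(1 − 0.082) = 0.08556 h⁻¹.
Decay over the reach: 47.50·exp(−kt) = 47.50·0.4707 = 22.36 mg/L.
Second outfall: C = (177.0·22.36 + 30.40·107.0)/207.4 = 34.77 mg/L.

34.8 mg/L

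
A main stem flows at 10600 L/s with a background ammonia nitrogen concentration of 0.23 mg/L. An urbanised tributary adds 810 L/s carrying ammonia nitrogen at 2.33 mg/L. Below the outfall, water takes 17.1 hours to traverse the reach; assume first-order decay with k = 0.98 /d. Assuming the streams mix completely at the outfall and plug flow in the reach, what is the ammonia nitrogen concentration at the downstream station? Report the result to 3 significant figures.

Conservation of mass: C = (10600·0.2300 + 810.0·2.330) / 11410 = 4325/11410 = 0.3791 mg/L.
First-order decay: C = 0.3791·exp(−k·t) = 0.3791·0.4975 = 0.1886 mg/L.

0.189 mg/L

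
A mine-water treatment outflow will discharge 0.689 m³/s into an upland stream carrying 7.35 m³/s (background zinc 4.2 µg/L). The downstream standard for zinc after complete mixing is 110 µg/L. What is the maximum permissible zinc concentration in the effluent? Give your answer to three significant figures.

At the limit, (Qr·Cr + Qe·Cₑ)/(Qr + Qe) = 110:
Cₑ = (8.039·110 − 7.350·4.200) / 0.6890 = 1239 µg/L.

1240 µg/L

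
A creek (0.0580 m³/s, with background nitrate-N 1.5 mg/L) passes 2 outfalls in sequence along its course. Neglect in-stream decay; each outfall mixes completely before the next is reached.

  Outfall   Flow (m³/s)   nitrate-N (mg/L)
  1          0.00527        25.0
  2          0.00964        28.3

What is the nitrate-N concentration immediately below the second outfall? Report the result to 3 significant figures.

6.74 mg/L

Below outfall 1: Q → 0.06327 m³/s, C = (0.05800·1.500 + 0.005270·25.00)/0.06327 = 3.457 mg/L.
Below outfall 2: Q → 0.07291 m³/s, C = (0.06327·3.457 + 0.009640·28.30)/0.07291 = 6.742 mg/L.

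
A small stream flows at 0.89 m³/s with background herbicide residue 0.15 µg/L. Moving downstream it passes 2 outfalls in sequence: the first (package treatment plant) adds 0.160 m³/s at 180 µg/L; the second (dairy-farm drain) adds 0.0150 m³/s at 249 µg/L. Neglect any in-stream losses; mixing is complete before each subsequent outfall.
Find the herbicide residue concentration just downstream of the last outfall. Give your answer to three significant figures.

30.7 µg/L

Below outfall 1: Q → 1.050 m³/s, C = (0.8900·0.1500 + 0.1600·180.0)/1.050 = 27.56 µg/L.
Below outfall 2: Q → 1.065 m³/s, C = (1.050·27.56 + 0.01500·249.0)/1.065 = 30.67 µg/L.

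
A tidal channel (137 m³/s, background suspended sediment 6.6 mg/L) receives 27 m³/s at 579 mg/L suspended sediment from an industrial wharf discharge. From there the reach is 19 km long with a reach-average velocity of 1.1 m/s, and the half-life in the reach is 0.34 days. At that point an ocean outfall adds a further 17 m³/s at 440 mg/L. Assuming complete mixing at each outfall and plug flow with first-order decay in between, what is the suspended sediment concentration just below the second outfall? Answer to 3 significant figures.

102 mg/L

Mixed concentration C = ΣQC/ΣQ = (137.0·6.600 + 27.00·579.0) / 164.0 = 16540/164.0 = 100.8 mg/L; combined flow 164.0 m³/s.
Travel time t = 19·1000 / 1.1 = 17270 s = 4.798 h.
Half-life 0.34 d → k = ln 2 / 0.34 = 2.039 d⁻¹.
Decay over the reach: 100.8·exp(−kt) = 100.8·0.6653 = 67.08 mg/L.
Second outfall: C = (164.0·67.08 + 17.00·440.0)/181.0 = 102.1 mg/L.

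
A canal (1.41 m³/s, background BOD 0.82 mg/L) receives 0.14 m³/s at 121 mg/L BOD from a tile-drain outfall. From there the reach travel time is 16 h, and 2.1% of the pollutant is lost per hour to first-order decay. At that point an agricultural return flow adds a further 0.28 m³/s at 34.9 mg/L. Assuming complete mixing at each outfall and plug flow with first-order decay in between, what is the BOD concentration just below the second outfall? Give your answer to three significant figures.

Mixed concentration C = ΣQC/ΣQ = (1.410·0.8200 + 0.1400·121.0) / 1.550 = 18.10/1.550 = 11.67 mg/L; combined flow 1.550 m³/s.
2.1%/h lost → k = −ln(1 − 0.021) = 0.02122 h⁻¹.
First-order decay: C = 11.67·exp(−k·t) = 11.67·0.7121 = 8.313 mg/L.
At the second outfall, C = (1.550·8.313 + 0.2800·34.90) / (1.550 + 0.2800) = 12.38 mg/L.

12.4 mg/L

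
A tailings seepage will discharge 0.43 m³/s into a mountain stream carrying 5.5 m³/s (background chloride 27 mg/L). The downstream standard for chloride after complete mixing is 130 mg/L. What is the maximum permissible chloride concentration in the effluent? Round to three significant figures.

1450 mg/L

At the limit, (Qr·Cr + Qe·Cₑ)/(Qr + Qe) = 130:
Cₑ = (5.930·130 − 5.500·27.00) / 0.4300 = 1447 mg/L.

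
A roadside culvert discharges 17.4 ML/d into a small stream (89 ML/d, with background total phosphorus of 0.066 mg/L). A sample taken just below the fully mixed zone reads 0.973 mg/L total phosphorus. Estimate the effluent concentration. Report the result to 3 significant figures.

5.61 mg/L

Mass balance: 89.00·0.06600 + 17.40·Cₑ = 106.4·0.9730
→ Cₑ = (106.4·0.9730 − 89.00·0.06600) / 17.40 = 5.612 mg/L.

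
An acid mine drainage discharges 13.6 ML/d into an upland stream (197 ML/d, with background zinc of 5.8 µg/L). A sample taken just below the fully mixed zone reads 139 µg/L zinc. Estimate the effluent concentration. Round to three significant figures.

Mass balance: 197.0·5.800 + 13.60·Cₑ = 210.6·139.0
→ Cₑ = (210.6·139.0 − 197.0·5.800) / 13.60 = 2068 µg/L.

2070 µg/L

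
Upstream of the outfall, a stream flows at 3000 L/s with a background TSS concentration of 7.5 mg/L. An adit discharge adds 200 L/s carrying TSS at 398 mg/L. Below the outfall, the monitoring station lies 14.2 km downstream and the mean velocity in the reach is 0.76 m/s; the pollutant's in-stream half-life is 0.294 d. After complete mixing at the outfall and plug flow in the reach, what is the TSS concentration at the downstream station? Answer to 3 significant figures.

19.2 mg/L

Flow-weighted average: C = (3000·7.500 + 200.0·398.0) / 3200 = 102100/3200 = 31.91 mg/L.
Travel time t = 14.2·1000 / 0.76 = 18680 s = 5.190 h.
Half-life 0.294 d → k = ln 2 / 0.294 = 2.358 d⁻¹.
After decay, C = 31.91 × e^(−kt) = 31.91 × 0.6006 = 19.16 mg/L.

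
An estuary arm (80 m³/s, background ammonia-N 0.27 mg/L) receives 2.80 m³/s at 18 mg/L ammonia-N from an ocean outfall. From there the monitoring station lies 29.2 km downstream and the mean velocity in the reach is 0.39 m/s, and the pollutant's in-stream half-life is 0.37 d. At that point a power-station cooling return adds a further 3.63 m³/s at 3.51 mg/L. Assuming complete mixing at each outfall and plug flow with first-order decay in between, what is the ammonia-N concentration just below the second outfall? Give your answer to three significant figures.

0.312 mg/L

Mixed concentration C = ΣQC/ΣQ = (80.00·0.2700 + 2.800·18.00) / 82.80 = 72.00/82.80 = 0.8696 mg/L; combined flow 82.80 m³/s.
Travel time t = 29.2·1000 / 0.39 = 74870 s = 20.80 h.
Half-life 0.37 d → k = ln 2 / 0.37 = 1.873 d⁻¹.
First-order decay: C = 0.8696·exp(−k·t) = 0.8696·0.1972 = 0.1715 mg/L.
Second outfall: C = (82.80·0.1715 + 3.630·3.510)/86.43 = 0.3117 mg/L.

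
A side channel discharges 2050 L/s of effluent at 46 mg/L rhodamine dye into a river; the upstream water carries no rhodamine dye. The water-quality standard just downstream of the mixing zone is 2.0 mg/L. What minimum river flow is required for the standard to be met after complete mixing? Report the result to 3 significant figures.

45100 L/s

Set C_mix = 2.0: (Q·0 + 2050·46.00) / (Q + 2050) = 2.0
→ Q = 2050·(46.00 − 2.0)/(2.0 − 0) = 45100 L/s.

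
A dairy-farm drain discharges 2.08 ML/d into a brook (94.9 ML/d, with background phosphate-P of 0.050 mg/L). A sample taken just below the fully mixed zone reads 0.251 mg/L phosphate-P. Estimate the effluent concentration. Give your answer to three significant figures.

Mass balance: 94.90·0.05000 + 2.080·Cₑ = 96.98·0.2510
→ Cₑ = (96.98·0.2510 − 94.90·0.05000) / 2.080 = 9.422 mg/L.

9.42 mg/L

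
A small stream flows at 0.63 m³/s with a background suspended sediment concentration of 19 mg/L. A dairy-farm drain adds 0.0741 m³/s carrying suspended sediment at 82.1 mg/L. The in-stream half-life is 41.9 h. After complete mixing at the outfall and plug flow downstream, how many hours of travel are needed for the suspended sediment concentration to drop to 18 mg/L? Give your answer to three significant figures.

21.4 h

Flow-weighted average: C = (0.6300·19.00 + 0.07410·82.10) / 0.7041 = 18.05/0.7041 = 25.64 mg/L.
Half-life 41.9 h → k = ln 2 / 41.9 = 0.01654 h⁻¹ = 0.3970 d⁻¹.
25.64·exp(−k·t) = 18 → t = ln(25.64/18)/k = 76990 s = 21.39 h.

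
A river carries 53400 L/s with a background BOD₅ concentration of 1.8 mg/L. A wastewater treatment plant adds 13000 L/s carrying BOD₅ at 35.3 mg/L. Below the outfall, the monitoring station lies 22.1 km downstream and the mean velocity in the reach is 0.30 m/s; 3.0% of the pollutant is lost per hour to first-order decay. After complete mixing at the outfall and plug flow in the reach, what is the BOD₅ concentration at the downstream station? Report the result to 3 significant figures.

4.48 mg/L

Conservation of mass: C = (53400·1.800 + 13000·35.30) / 66400 = 555000/66400 = 8.359 mg/L.
Travel time t = 22.1·1000 / 0.30 = 73670 s = 20.46 h.
3.0%/h lost → k = −ln(1 − 0.03) = 0.03046 h⁻¹.
First-order decay: C = 8.359·exp(−k·t) = 8.359·0.5362 = 4.482 mg/L.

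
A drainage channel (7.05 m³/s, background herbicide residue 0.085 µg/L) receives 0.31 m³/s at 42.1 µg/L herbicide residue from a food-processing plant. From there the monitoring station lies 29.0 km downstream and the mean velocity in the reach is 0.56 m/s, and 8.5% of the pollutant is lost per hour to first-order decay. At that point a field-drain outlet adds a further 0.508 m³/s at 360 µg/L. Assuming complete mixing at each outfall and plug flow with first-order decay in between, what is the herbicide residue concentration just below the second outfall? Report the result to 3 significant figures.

Flow-weighted average: C = (7.050·0.08500 + 0.3100·42.10) / 7.360 = 13.65/7.360 = 1.855 µg/L; combined flow 7.360 m³/s.
Travel time t = 29.0·1000 / 0.56 = 51790 s = 14.38 h.
8.5%/h lost → k = −ln(1 − 0.085) = 0.08883 h⁻¹.
After decay, C = 1.855 × e^(−kt) = 1.855 × 0.2786 = 0.5168 µg/L.
At the second outfall, C = (7.360·0.5168 + 0.5080·360.0) / (7.360 + 0.5080) = 23.73 µg/L.

23.7 µg/L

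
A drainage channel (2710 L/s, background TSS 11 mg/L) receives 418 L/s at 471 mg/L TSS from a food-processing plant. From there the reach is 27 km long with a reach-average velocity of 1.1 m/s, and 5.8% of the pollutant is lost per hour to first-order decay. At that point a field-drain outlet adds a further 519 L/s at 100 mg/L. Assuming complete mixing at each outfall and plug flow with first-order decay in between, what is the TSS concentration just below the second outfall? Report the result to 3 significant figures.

55.6 mg/L

Conservation of mass: C = (2710·11.00 + 418.0·471.0) / 3128 = 226700/3128 = 72.47 mg/L; combined flow 3128 L/s.
Travel time t = 27·1000 / 1.1 = 24550 s = 6.818 h.
5.8%/h lost → k = −ln(1 − 0.058) = 0.05975 h⁻¹.
Decay over the reach: 72.47·exp(−kt) = 72.47·0.6654 = 48.22 mg/L.
Second outfall: C = (3128·48.22 + 519.0·100.0)/3647 = 55.59 mg/L.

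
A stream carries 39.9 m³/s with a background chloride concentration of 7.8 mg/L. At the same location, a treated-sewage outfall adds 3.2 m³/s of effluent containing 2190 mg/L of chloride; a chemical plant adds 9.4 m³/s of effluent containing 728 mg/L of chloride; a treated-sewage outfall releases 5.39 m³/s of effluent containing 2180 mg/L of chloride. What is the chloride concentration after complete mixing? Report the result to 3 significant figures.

Mass balance: C = (39.90·7.800 + 3.200·2190 + 9.400·728.0 + 5.390·2180) / 57.89 = 25910/57.89 = 447.6 mg/L.

448 mg/L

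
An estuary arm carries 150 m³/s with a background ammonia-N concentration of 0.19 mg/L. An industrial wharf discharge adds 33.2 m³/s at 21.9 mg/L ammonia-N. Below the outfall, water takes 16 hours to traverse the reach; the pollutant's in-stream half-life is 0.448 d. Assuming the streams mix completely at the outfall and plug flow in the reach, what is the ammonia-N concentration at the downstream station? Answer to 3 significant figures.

Mixed concentration C = ΣQC/ΣQ = (150.0·0.1900 + 33.20·21.90) / 183.2 = 755.6/183.2 = 4.124 mg/L.
Half-life 0.448 d → k = ln 2 / 0.448 = 1.547 d⁻¹.
Decay over the reach: 4.124·exp(−kt) = 4.124·0.3565 = 1.470 mg/L.

1.47 mg/L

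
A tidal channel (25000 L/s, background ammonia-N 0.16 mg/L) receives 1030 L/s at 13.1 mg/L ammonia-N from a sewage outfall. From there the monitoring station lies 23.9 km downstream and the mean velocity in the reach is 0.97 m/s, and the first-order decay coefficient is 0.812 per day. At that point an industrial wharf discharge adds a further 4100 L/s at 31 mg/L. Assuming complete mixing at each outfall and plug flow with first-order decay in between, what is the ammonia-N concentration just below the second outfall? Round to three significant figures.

Conservation of mass: C = (25000·0.1600 + 1030·13.10) / 26030 = 17490/26030 = 0.6720 mg/L; combined flow 26030 L/s.
Travel time t = 23.9·1000 / 0.97 = 24640 s = 6.844 h.
Decay over the reach: 0.6720·exp(−kt) = 0.6720·0.7933 = 0.5331 mg/L.
Second outfall: C = (26030·0.5331 + 4100·31.00)/30130 = 4.679 mg/L.

4.68 mg/L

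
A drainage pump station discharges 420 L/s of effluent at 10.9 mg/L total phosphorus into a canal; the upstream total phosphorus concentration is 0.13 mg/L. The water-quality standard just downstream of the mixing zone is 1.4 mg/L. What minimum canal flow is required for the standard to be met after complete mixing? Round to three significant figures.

3140 L/s

Set C_mix = 1.4: (Q·0.1300 + 420.0·10.90) / (Q + 420.0) = 1.4
→ Q = 420.0·(10.90 − 1.4)/(1.4 − 0.1300) = 3142 L/s.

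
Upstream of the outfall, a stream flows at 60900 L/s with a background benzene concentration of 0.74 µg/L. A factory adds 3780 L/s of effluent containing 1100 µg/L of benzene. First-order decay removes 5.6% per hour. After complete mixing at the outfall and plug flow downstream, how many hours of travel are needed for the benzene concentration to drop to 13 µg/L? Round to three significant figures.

Mixed concentration C = ΣQC/ΣQ = (60900·0.7400 + 3780·1100) / 64680 = 4203000/64680 = 64.98 µg/L.
5.6%/h lost → k = −ln(1 − 0.056) = 0.05763 h⁻¹.
64.98·exp(−k·t) = 13 → t = ln(64.98/13)/k = 100500 s = 27.92 h.

27.9 h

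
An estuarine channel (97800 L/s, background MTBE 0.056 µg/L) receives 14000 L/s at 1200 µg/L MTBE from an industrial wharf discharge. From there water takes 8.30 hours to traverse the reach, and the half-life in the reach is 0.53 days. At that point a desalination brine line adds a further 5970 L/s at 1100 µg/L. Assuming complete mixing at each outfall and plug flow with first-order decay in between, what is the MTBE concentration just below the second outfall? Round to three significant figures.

147 µg/L

After mixing, C = (97800·0.05600 + 14000·1200) / 111800 = 16810000/111800 = 150.3 µg/L; combined flow 111800 L/s.
Half-life 0.53 d → k = ln 2 / 0.53 = 1.308 d⁻¹.
Applying C = C₀e^(−kt): 150.3 × 0.6362 = 95.63 µg/L.
Second outfall: C = (111800·95.63 + 5970·1100)/117800 = 146.5 µg/L.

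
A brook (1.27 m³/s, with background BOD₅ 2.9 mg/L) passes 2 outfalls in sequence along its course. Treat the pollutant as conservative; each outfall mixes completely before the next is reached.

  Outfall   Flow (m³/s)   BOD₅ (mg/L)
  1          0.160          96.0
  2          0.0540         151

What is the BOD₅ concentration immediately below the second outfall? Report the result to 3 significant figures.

Below outfall 1: Q → 1.430 m³/s, C = (1.270·2.900 + 0.1600·96.00)/1.430 = 13.32 mg/L.
Below outfall 2: Q → 1.484 m³/s, C = (1.430·13.32 + 0.05400·151.0)/1.484 = 18.33 mg/L.

18.3 mg/L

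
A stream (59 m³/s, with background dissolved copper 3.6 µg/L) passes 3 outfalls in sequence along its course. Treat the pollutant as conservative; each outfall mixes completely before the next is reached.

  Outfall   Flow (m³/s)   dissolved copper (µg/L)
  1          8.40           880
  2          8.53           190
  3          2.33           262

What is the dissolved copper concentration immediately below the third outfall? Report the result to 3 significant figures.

After outfall 1: Q = 59.00 + 8.400 = 67.40 m³/s; C = (59.00·3.600 + 8.400·880.0)/67.40 = 112.8 µg/L.
After outfall 2: Q = 67.40 + 8.530 = 75.93 m³/s; C = (67.40·112.8 + 8.530·190.0)/75.93 = 121.5 µg/L.
After outfall 3: Q = 75.93 + 2.330 = 78.26 m³/s; C = (75.93·121.5 + 2.330·262.0)/78.26 = 125.7 µg/L.

126 µg/L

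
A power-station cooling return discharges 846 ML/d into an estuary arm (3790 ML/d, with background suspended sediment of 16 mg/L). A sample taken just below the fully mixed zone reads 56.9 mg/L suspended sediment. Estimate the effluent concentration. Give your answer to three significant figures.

240 mg/L

Mass balance: 3790·16.00 + 846.0·Cₑ = 4636·56.90
→ Cₑ = (4636·56.90 − 3790·16.00) / 846.0 = 240.1 mg/L.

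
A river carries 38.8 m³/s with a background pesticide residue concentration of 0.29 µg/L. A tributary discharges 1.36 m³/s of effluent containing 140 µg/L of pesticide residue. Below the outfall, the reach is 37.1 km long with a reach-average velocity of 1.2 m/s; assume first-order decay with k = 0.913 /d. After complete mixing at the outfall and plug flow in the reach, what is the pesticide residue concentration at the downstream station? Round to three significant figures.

Mixed concentration C = ΣQC/ΣQ = (38.80·0.2900 + 1.360·140.0) / 40.16 = 201.7/40.16 = 5.021 µg/L.
Travel time t = 37.1·1000 / 1.2 = 30920 s = 8.588 h.
First-order decay: C = 5.021·exp(−k·t) = 5.021·0.7213 = 3.622 µg/L.

3.62 µg/L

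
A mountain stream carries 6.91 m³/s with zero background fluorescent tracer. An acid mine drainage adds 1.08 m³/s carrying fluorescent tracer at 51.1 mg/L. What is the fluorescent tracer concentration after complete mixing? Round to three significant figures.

Mass balance: C = (6.910·0 + 1.080·51.10) / 7.990 = 55.19/7.990 = 6.907 mg/L.

6.91 mg/L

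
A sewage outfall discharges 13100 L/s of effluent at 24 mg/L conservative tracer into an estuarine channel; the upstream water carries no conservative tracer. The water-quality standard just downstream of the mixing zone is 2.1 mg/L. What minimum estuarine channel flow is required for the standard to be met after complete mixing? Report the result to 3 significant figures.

137000 L/s

Set C_mix = 2.1: (Q·0 + 13100·24.00) / (Q + 13100) = 2.1
→ Q = 13100·(24.00 − 2.1)/(2.1 − 0) = 136600 L/s.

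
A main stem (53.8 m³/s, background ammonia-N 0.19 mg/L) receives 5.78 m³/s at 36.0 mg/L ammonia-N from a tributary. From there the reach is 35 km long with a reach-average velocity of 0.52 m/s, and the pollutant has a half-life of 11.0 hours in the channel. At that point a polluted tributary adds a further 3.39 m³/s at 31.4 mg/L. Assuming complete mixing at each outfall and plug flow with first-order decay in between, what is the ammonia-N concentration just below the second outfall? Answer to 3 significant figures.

2.76 mg/L

Conservation of mass: C = (53.80·0.1900 + 5.780·36.00) / 59.58 = 218.3/59.58 = 3.664 mg/L; combined flow 59.58 m³/s.
Travel time t = 35·1000 / 0.52 = 67310 s = 18.70 h.
Half-life 11.0 h → k = ln 2 / 11.0 = 0.06301 h⁻¹ = 1.512 d⁻¹.
After decay, C = 3.664 × e^(−kt) = 3.664 × 0.3079 = 1.128 mg/L.
Second outfall: C = (59.58·1.128 + 3.390·31.40)/62.97 = 2.758 mg/L.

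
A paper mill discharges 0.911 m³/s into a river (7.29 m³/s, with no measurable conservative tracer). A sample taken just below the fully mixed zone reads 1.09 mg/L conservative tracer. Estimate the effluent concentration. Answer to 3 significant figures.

Mass balance: 7.290·0 + 0.9110·Cₑ = 8.201·1.090
→ Cₑ = (8.201·1.090 − 7.290·0) / 0.9110 = 9.812 mg/L.

9.81 mg/L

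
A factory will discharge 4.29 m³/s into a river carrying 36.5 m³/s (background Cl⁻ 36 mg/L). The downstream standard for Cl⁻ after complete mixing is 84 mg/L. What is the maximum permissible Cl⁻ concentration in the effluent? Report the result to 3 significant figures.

492 mg/L

At the limit, (Qr·Cr + Qe·Cₑ)/(Qr + Qe) = 84:
Cₑ = (40.79·84 − 36.50·36.00) / 4.290 = 492.4 mg/L.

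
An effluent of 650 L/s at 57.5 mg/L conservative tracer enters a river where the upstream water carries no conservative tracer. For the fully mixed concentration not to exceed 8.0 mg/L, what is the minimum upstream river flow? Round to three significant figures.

Set C_mix = 8.0: (Q·0 + 650.0·57.50) / (Q + 650.0) = 8.0
→ Q = 650.0·(57.50 − 8.0)/(8.0 − 0) = 4022 L/s.

4020 L/s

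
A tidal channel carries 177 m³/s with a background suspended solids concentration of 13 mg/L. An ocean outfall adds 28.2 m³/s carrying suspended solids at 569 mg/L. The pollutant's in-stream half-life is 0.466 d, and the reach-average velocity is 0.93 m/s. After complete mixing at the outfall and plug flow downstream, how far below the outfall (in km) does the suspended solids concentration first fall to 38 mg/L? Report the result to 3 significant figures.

Mass balance: C = (177.0·13.00 + 28.20·569.0) / 205.2 = 18350/205.2 = 89.41 mg/L.
Half-life 0.466 d → k = ln 2 / 0.466 = 1.487 d⁻¹.
Set 89.41·exp(−k·t) = 38 → t = ln(89.41/38)/k = 49700 s = 13.81 h.
Distance = v·t = 0.93·49700 = 46220 m = 46.22 km.

46.2 km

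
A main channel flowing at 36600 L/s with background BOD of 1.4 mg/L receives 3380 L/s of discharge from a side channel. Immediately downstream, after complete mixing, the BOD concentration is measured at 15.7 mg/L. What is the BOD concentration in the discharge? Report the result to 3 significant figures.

Mass balance: 36600·1.400 + 3380·Cₑ = 39980·15.70
→ Cₑ = (39980·15.70 − 36600·1.400) / 3380 = 170.5 mg/L.

171 mg/L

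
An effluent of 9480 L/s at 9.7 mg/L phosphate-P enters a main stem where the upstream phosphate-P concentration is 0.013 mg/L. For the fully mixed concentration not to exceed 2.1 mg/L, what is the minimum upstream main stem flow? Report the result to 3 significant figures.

34500 L/s

Set C_mix = 2.1: (Q·0.01300 + 9480·9.700) / (Q + 9480) = 2.1
→ Q = 9480·(9.700 − 2.1)/(2.1 − 0.01300) = 34520 L/s.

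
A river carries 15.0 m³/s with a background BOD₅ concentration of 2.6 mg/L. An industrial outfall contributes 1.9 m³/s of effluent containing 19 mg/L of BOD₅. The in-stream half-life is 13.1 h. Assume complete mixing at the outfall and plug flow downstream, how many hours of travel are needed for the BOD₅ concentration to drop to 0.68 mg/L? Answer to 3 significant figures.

Flow-weighted average: C = (15.00·2.600 + 1.900·19.00) / 16.90 = 75.10/16.90 = 4.444 mg/L.
Half-life 13.1 h → k = ln 2 / 13.1 = 0.05291 h⁻¹ = 1.270 d⁻¹.
4.444·exp(−k·t) = 0.68 → t = ln(4.444/0.68)/k = 127700 s = 35.48 h.

35.5 h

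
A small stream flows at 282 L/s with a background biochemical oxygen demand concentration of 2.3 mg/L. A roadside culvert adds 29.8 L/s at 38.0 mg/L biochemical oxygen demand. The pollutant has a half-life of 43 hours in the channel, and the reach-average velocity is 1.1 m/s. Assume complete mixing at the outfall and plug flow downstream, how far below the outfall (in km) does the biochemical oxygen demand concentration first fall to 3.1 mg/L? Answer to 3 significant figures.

Mixed concentration C = ΣQC/ΣQ = (282.0·2.300 + 29.80·38.00) / 311.8 = 1781/311.8 = 5.712 mg/L.
Half-life 43 h → k = ln 2 / 43 = 0.01612 h⁻¹ = 0.3869 d⁻¹.
Set 5.712·exp(−k·t) = 3.1 → t = ln(5.712/3.1)/k = 136500 s = 37.91 h.
Distance = v·t = 1.1·136500 = 150100 m = 150.1 km.

150 km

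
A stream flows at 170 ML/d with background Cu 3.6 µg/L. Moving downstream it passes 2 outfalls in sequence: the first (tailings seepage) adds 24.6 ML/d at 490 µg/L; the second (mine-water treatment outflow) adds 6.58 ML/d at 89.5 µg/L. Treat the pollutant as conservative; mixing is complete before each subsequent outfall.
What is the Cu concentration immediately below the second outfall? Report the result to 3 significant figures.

Below outfall 1: Q → 194.6 ML/d, C = (170.0·3.600 + 24.60·490.0)/194.6 = 65.09 µg/L.
Below outfall 2: Q → 201.2 ML/d, C = (194.6·65.09 + 6.580·89.50)/201.2 = 65.89 µg/L.

65.9 µg/L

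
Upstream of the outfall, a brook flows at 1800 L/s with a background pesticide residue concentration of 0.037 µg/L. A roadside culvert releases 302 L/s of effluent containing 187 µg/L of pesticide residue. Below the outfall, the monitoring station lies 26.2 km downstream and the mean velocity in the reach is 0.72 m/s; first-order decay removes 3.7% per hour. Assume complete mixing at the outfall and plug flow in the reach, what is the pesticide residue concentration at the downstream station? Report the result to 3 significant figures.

Flow-weighted average: C = (1800·0.03700 + 302.0·187.0) / 2102 = 56540/2102 = 26.90 µg/L.
Travel time t = 26.2·1000 / 0.72 = 36390 s = 10.11 h.
3.7%/h lost → k = −ln(1 − 0.037) = 0.03770 h⁻¹.
Applying C = C₀e^(−kt): 26.90 × 0.6831 = 18.37 µg/L.

18.4 µg/L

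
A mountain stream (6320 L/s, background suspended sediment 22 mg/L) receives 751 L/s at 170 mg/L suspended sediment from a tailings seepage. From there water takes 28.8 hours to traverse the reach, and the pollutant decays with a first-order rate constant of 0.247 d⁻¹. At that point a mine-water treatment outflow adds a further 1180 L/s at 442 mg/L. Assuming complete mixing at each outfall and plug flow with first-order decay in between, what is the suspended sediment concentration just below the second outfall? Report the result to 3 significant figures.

87.2 mg/L

After mixing, C = (6320·22.00 + 751.0·170.0) / 7071 = 266700/7071 = 37.72 mg/L; combined flow 7071 L/s.
After decay, C = 37.72 × e^(−kt) = 37.72 × 0.7435 = 28.04 mg/L.
Second outfall: C = (7071·28.04 + 1180·442.0)/8251 = 87.24 mg/L.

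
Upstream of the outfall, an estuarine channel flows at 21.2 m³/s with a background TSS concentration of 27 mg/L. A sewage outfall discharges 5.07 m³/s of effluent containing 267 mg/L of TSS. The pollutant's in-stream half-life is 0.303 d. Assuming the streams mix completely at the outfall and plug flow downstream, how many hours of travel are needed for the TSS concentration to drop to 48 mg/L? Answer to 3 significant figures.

Mass balance: C = (21.20·27.00 + 5.070·267.0) / 26.27 = 1926/26.27 = 73.32 mg/L.
Half-life 0.303 d → k = ln 2 / 0.303 = 2.288 d⁻¹.
73.32·exp(−k·t) = 48 → t = ln(73.32/48)/k = 16000 s = 4.444 h.

4.44 h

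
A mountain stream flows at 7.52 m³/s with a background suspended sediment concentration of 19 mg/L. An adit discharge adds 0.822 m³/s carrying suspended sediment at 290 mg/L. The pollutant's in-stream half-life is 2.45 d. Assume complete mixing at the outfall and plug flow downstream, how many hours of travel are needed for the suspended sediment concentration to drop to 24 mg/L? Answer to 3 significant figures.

Flow-weighted average: C = (7.520·19.00 + 0.8220·290.0) / 8.342 = 381.3/8.342 = 45.70 mg/L.
Half-life 2.45 d → k = ln 2 / 2.45 = 0.2829 d⁻¹.
45.70·exp(−k·t) = 24 → t = ln(45.70/24)/k = 196700 s = 54.64 h.

54.6 h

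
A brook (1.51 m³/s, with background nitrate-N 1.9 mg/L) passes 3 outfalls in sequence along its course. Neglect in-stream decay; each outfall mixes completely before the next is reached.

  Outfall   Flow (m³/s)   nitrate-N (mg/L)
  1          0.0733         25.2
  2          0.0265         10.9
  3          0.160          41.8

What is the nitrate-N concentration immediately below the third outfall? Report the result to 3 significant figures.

Outfall 1: combined Q = 1.583 m³/s; C = (1.510·1.900 + 0.07330·25.20)/1.583 = 2.979 mg/L.
Outfall 2: combined Q = 1.610 m³/s; C = (1.583·2.979 + 0.02650·10.90)/1.610 = 3.109 mg/L.
Outfall 3: combined Q = 1.770 m³/s; C = (1.610·3.109 + 0.1600·41.80)/1.770 = 6.607 mg/L.

6.61 mg/L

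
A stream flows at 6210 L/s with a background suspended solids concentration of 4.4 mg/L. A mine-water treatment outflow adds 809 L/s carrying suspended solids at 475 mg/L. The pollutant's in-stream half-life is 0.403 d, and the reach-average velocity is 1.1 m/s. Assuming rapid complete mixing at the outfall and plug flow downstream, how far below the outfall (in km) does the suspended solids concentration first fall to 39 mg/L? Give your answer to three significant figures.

22.5 km

Mass balance: C = (6210·4.400 + 809.0·475.0) / 7019 = 411600/7019 = 58.64 mg/L.
Half-life 0.403 d → k = ln 2 / 0.403 = 1.720 d⁻¹.
Set 58.64·exp(−k·t) = 39 → t = ln(58.64/39)/k = 20490 s = 5.691 h.
Distance = v·t = 1.1·20490 = 22540 m = 22.54 km.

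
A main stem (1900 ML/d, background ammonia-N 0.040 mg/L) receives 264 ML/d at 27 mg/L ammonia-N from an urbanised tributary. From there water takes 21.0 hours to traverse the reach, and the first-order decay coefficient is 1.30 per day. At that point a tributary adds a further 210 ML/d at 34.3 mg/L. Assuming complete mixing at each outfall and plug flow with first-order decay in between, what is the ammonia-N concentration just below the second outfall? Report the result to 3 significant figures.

Mass balance: C = (1900·0.04000 + 264.0·27.00) / 2164 = 7204/2164 = 3.329 mg/L; combined flow 2164 ML/d.
Applying C = C₀e^(−kt): 3.329 × 0.3206 = 1.067 mg/L.
Second outfall: C = (2164·1.067 + 210.0·34.30)/2374 = 4.007 mg/L.

4.01 mg/L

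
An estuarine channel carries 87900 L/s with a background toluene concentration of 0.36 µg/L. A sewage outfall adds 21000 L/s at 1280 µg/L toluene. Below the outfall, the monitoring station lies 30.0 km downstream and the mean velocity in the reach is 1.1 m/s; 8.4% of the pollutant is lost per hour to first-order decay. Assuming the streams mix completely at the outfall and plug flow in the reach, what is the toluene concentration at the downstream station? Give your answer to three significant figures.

Flow-weighted average: C = (87900·0.3600 + 21000·1280) / 108900 = 26910000/108900 = 247.1 µg/L.
Travel time t = 30.0·1000 / 1.1 = 27270 s = 7.576 h.
8.4%/h lost → k = −ln(1 − 0.084) = 0.08774 h⁻¹.
Decay over the reach: 247.1·exp(−kt) = 247.1·0.5144 = 127.1 µg/L.

127 µg/L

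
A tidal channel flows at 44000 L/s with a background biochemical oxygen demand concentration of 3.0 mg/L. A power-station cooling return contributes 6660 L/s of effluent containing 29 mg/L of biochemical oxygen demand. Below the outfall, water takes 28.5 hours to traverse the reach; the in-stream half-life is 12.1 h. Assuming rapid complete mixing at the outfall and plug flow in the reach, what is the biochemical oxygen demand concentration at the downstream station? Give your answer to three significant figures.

1.25 mg/L

After mixing, C = (44000·3.000 + 6660·29.00) / 50660 = 325100/50660 = 6.418 mg/L.
Half-life 12.1 h → k = ln 2 / 12.1 = 0.05728 h⁻¹ = 1.375 d⁻¹.
Applying C = C₀e^(−kt): 6.418 × 0.1954 = 1.254 mg/L.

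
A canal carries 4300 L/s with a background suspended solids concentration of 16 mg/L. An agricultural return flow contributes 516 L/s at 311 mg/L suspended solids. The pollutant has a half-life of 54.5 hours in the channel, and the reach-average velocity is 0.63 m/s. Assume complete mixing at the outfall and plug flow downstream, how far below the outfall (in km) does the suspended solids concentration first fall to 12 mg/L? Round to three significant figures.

246 km

Conservation of mass: C = (4300·16.00 + 516.0·311.0) / 4816 = 229300/4816 = 47.61 mg/L.
Half-life 54.5 h → k = ln 2 / 54.5 = 0.01272 h⁻¹ = 0.3052 d⁻¹.
Set 47.61·exp(−k·t) = 12 → t = ln(47.61/12)/k = 390100 s = 108.4 h.
Distance = v·t = 0.63·390100 = 245700 m = 245.7 km.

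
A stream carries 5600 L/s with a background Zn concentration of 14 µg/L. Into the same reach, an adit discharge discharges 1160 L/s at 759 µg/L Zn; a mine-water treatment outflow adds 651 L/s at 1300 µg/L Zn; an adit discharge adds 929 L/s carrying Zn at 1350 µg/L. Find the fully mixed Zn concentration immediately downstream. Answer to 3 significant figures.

Mass balance: C = (5600·14.00 + 1160·759.0 + 651.0·1300 + 929.0·1350) / 8340 = 3059000/8340 = 366.8 µg/L.

367 µg/L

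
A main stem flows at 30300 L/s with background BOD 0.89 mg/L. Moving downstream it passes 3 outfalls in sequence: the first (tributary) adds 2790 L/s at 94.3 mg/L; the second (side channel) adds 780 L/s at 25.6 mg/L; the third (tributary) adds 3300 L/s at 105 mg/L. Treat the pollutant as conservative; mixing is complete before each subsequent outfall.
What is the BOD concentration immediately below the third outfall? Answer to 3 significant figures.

After outfall 1: Q = 30300 + 2790 = 33090 L/s; C = (30300·0.8900 + 2790·94.30)/33090 = 8.766 mg/L.
After outfall 2: Q = 33090 + 780.0 = 33870 L/s; C = (33090·8.766 + 780.0·25.60)/33870 = 9.154 mg/L.
After outfall 3: Q = 33870 + 3300 = 37170 L/s; C = (33870·9.154 + 3300·105.0)/37170 = 17.66 mg/L.

17.7 mg/L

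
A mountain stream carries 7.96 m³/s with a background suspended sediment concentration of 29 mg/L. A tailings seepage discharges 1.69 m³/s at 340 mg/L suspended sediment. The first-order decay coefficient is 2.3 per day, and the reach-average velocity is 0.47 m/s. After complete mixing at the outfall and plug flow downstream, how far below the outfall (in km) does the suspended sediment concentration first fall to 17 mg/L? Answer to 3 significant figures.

28.1 km

Flow-weighted average: C = (7.960·29.00 + 1.690·340.0) / 9.650 = 805.4/9.650 = 83.47 mg/L.
Set 83.47·exp(−k·t) = 17 → t = ln(83.47/17)/k = 59770 s = 16.60 h.
Distance = v·t = 0.47·59770 = 28090 m = 28.09 km.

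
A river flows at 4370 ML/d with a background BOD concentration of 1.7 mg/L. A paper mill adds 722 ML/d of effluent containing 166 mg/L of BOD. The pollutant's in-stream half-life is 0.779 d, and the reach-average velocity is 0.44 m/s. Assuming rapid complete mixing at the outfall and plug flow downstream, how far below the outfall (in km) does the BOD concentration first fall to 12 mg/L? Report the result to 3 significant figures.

After mixing, C = (4370·1.700 + 722.0·166.0) / 5092 = 127300/5092 = 25.00 mg/L.
Half-life 0.779 d → k = ln 2 / 0.779 = 0.8898 d⁻¹.
Set 25.00·exp(−k·t) = 12 → t = ln(25.00/12)/k = 71250 s = 19.79 h.
Distance = v·t = 0.44·71250 = 31350 m = 31.35 km.

31.4 km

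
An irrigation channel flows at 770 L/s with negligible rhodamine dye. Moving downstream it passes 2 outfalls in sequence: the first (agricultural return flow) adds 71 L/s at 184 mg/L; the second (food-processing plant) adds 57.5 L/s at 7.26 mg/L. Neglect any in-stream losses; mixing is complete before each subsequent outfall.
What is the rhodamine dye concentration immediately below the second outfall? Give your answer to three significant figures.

15.0 mg/L

After outfall 1: Q = 770.0 + 71.00 = 841.0 L/s; C = (770.0·0 + 71.00·184.0)/841.0 = 15.53 mg/L.
After outfall 2: Q = 841.0 + 57.50 = 898.5 L/s; C = (841.0·15.53 + 57.50·7.260)/898.5 = 15.00 mg/L.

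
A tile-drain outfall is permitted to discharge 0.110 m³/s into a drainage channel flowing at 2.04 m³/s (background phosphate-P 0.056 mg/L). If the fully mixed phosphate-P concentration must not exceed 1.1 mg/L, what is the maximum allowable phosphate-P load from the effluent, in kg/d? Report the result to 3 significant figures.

194 kg/d

Mass balance at the limit: 2.040·0.05600 + 0.1100·Cₑ = 2.150·1.1 → Cₑ = 20.46 mg/L.
Load = 0.1100 m³/s × 20.46 g/m³ × 86 400 s/d = 194.5 kg/d.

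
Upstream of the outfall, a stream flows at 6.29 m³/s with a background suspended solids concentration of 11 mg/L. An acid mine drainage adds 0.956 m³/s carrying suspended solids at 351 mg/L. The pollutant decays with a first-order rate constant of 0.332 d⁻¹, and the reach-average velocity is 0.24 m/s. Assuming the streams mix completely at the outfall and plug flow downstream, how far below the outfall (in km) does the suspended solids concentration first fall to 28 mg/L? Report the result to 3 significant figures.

43.1 km

After mixing, C = (6.290·11.00 + 0.9560·351.0) / 7.246 = 404.7/7.246 = 55.86 mg/L.
Set 55.86·exp(−k·t) = 28 → t = ln(55.86/28)/k = 179700 s = 49.92 h.
Distance = v·t = 0.24·179700 = 43130 m = 43.13 km.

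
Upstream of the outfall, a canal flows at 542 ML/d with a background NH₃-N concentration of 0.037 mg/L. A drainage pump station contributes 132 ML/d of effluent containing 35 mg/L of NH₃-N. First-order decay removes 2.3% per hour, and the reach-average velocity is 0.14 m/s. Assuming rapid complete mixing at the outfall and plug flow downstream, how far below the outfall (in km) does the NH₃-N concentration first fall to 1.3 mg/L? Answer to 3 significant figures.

Flow-weighted average: C = (542.0·0.03700 + 132.0·35.00) / 674.0 = 4640/674.0 = 6.884 mg/L.
2.3%/h lost → k = −ln(1 − 0.023) = 0.02327 h⁻¹.
Set 6.884·exp(−k·t) = 1.3 → t = ln(6.884/1.3)/k = 257900 s = 71.64 h.
Distance = v·t = 0.14·257900 = 36100 m = 36.10 km.

36.1 km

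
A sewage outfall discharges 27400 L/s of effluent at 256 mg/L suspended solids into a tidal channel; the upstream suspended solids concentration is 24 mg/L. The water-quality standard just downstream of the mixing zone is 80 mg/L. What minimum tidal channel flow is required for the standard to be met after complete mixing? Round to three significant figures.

Set C_mix = 80: (Q·24.00 + 27400·256.0) / (Q + 27400) = 80
→ Q = 27400·(256.0 − 80)/(80 − 24.00) = 86110 L/s.

86100 L/s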